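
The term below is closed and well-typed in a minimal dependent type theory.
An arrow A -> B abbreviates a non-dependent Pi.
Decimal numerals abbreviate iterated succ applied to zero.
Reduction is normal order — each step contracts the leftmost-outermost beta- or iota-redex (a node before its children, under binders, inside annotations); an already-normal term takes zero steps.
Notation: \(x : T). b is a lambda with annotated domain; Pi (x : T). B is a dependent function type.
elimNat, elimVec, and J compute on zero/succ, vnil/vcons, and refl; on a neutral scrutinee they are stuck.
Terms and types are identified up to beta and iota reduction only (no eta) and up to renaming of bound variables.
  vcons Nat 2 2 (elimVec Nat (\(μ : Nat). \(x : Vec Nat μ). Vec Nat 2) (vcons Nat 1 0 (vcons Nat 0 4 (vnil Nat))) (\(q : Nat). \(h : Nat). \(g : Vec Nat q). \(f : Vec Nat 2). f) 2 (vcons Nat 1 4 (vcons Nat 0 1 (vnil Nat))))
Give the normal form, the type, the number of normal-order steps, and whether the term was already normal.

reduced normal form:
  vcons Nat 2 2 (vcons Nat 1 0 (vcons Nat 0 4 (vnil Nat)))
inferred type:
  Vec Nat 3
reduction steps (normal order): 11
already normal: no
first redex: an elimVec iota-redex


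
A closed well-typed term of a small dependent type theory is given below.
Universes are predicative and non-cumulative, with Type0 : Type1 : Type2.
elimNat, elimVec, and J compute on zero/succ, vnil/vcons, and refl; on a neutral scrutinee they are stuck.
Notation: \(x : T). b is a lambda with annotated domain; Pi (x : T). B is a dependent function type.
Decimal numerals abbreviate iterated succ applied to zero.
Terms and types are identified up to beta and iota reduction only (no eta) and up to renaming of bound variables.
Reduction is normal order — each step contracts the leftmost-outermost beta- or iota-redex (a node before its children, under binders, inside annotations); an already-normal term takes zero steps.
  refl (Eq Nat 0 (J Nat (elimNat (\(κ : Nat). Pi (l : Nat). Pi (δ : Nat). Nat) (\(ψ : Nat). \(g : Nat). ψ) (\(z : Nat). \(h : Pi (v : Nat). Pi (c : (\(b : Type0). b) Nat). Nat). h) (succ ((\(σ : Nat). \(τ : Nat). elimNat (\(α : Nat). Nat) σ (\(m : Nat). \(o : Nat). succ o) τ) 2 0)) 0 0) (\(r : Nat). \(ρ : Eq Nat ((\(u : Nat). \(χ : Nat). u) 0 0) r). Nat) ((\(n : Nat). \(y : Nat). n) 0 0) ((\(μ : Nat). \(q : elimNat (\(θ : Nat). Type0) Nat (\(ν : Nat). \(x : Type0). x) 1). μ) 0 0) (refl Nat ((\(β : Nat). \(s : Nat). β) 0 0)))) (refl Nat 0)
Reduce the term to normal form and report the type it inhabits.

reduced normal form:
  refl (Eq Nat 0 0) (refl Nat 0)
type:
  Eq (Eq Nat 0 0) (refl Nat 0) (refl Nat 0)
observation: the term reaches its normal form after 3 normal-order steps.


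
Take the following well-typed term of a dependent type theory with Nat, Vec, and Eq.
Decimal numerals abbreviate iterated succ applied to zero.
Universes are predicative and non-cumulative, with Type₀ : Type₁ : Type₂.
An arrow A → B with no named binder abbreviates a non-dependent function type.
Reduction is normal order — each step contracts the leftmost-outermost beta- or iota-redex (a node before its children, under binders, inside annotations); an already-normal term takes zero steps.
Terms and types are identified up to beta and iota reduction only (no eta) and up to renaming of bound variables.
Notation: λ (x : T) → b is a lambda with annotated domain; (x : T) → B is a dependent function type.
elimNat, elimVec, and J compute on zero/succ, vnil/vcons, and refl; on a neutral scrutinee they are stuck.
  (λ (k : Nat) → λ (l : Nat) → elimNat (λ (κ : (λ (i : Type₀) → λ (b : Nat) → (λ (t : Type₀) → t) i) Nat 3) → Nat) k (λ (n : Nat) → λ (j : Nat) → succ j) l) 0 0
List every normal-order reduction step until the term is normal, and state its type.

normal-order reduction:
  (λ (k : Nat) → λ (l : Nat) → elimNat (λ (κ : (λ (i : Type₀) → λ (b : Nat) → (λ (t : Type₀) → t) i) Nat 3) → Nat) k (λ (n : Nat) → λ (j : Nat) → succ j) l) 0 0
  ~> (λ (k : Nat) → elimNat (λ (l : (λ (κ : Type₀) → λ (i : Nat) → (λ (b : Type₀) → b) κ) Nat 3) → Nat) 0 (λ (t : Nat) → λ (n : Nat) → succ n) k) 0
  ~> elimNat (λ (k : (λ (l : Type₀) → λ (κ : Nat) → (λ (i : Type₀) → i) l) Nat 3) → Nat) 0 (λ (b : Nat) → λ (t : Nat) → succ t) 0
  ~> 0
the term's type:
  Nat


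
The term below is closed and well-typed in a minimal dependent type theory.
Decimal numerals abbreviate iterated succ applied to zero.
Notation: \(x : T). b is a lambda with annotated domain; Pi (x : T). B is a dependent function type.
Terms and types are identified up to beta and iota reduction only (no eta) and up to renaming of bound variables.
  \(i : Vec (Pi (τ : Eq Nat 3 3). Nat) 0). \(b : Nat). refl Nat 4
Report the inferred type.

inferred type:
  Pi (i : Vec (Pi (τ : Eq Nat 3 3). Nat) 0). Pi (b : Nat). Eq Nat 4 4


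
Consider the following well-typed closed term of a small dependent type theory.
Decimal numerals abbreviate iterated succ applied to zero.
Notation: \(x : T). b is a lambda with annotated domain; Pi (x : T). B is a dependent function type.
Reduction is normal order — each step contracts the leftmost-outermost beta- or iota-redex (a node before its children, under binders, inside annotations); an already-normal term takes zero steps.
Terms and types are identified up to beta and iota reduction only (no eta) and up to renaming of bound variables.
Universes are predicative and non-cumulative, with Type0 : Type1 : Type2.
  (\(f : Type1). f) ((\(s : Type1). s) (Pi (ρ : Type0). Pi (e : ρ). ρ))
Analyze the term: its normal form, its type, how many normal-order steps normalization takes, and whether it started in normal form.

normal form:
  Pi (f : Type0). Pi (s : f). f
the term's type:
  Type1
normal-order step count: 2
already normal: no
first redex: a beta-redex


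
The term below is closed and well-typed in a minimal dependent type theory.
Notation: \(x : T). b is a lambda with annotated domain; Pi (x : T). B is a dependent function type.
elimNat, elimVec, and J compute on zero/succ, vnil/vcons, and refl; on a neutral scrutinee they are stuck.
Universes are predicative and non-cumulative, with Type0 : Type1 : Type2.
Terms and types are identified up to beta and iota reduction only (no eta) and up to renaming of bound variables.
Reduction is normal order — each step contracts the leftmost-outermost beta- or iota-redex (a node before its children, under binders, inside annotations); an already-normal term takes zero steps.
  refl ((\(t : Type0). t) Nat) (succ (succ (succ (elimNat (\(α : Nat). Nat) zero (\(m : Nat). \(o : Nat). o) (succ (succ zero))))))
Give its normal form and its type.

normal form:
  refl Nat (succ (succ (succ zero)))
type:
  Eq Nat (succ (succ (succ zero))) (succ (succ (succ zero)))
observation: the first redex contracted is a beta-redex; the normal form is reached in 8 normal-order steps.


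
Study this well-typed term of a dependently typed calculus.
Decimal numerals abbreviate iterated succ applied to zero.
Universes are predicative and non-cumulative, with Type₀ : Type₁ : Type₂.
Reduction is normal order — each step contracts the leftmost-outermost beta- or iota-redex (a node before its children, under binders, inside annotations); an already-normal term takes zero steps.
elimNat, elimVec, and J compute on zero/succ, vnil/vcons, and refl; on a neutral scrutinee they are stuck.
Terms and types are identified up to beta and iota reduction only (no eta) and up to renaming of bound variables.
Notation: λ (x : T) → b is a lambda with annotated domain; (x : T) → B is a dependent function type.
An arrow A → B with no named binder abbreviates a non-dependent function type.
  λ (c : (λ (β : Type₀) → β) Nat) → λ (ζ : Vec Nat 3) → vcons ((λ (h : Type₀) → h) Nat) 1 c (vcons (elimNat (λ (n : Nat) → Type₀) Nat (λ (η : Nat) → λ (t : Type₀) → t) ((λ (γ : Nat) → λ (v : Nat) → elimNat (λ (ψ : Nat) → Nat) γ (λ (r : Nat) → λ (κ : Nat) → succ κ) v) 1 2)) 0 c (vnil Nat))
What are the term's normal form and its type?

reduced normal form:
  λ (c : Nat) → λ (β : Vec Nat 3) → vcons Nat 1 c (vcons Nat 0 c (vnil Nat))
type:
  Nat → Vec Nat 3 → Vec Nat 2
observation: 21 normal-order steps separate the term from its normal form.


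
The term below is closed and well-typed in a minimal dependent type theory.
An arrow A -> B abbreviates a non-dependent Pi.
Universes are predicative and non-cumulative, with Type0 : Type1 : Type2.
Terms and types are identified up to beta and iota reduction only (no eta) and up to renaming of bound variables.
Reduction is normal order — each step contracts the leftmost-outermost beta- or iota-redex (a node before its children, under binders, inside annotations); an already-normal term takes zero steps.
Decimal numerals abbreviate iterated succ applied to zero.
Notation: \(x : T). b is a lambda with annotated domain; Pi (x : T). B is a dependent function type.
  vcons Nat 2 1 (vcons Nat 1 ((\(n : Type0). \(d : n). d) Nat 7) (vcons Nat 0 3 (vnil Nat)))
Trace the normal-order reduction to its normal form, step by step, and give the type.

normal-order reduction sequence:
  vcons Nat 2 1 (vcons Nat 1 ((\(n : Type0). \(d : n). d) Nat 7) (vcons Nat 0 3 (vnil Nat)))
  ~> vcons Nat 2 1 (vcons Nat 1 ((\(n : Nat). n) 7) (vcons Nat 0 3 (vnil Nat)))
  ~> vcons Nat 2 1 (vcons Nat 1 7 (vcons Nat 0 3 (vnil Nat)))
the term's type:
  Vec Nat 3


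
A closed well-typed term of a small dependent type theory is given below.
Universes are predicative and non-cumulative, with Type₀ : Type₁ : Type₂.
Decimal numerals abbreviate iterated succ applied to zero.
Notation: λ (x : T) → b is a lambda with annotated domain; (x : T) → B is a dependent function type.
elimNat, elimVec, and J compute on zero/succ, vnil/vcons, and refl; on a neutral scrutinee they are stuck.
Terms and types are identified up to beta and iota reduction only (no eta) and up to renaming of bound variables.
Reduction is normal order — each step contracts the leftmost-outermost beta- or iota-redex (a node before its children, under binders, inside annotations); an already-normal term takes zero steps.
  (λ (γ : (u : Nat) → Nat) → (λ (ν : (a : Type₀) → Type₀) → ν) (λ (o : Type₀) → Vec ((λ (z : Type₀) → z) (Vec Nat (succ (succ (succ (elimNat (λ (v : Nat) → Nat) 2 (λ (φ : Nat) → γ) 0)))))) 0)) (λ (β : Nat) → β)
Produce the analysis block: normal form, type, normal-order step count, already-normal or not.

normal form:
  λ (γ : Type₀) → Vec (Vec Nat 5) 0
type:
  (γ : Type₀) → Type₀
normal-order step count: 4
started in normal form: no
first contracted redex: a beta-redex


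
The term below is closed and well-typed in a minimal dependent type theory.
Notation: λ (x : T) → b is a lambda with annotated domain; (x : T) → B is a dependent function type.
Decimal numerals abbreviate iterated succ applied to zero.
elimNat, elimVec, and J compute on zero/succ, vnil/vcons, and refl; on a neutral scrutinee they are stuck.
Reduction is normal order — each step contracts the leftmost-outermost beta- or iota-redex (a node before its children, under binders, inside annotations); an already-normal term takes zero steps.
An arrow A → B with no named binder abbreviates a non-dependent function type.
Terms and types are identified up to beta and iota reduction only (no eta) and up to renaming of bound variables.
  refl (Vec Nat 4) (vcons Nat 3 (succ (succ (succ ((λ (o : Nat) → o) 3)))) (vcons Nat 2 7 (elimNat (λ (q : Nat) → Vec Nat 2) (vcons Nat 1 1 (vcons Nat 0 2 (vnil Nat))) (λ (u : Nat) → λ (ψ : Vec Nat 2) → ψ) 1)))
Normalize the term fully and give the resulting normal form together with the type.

reduced normal form:
  refl (Vec Nat 4) (vcons Nat 3 6 (vcons Nat 2 7 (vcons Nat 1 1 (vcons Nat 0 2 (vnil Nat)))))
type:
  Eq (Vec Nat 4) (vcons Nat 3 6 (vcons Nat 2 7 (vcons Nat 1 1 (vcons Nat 0 2 (vnil Nat))))) (vcons Nat 3 6 (vcons Nat 2 7 (vcons Nat 1 1 (vcons Nat 0 2 (vnil Nat)))))
observation: normalization takes exactly 5 steps under the normal-order strategy.


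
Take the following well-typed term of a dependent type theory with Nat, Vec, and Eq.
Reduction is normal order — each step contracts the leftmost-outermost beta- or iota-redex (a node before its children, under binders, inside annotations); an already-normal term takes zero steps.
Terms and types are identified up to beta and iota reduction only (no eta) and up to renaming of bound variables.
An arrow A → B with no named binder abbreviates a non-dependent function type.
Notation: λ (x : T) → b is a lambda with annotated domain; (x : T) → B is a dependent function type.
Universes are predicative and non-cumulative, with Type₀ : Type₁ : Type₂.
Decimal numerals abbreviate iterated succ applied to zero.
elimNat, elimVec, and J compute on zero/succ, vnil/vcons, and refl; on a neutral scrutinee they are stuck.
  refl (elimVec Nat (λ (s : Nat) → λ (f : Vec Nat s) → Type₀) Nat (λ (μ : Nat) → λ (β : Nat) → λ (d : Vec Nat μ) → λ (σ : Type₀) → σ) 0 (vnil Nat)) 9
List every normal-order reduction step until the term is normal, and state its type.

normal-order reduction:
  refl (elimVec Nat (λ (s : Nat) → λ (f : Vec Nat s) → Type₀) Nat (λ (μ : Nat) → λ (β : Nat) → λ (d : Vec Nat μ) → λ (σ : Type₀) → σ) 0 (vnil Nat)) 9
  ~> refl Nat 9
type:
  Eq Nat 9 9


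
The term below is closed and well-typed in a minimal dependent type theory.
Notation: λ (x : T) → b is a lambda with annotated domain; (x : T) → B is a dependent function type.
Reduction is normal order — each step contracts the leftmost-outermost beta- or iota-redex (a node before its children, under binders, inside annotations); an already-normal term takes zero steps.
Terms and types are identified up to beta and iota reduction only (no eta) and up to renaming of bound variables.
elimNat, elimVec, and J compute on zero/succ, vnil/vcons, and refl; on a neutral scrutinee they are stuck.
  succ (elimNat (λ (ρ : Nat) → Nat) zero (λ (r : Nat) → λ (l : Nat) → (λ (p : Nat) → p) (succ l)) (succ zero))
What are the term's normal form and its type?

reduced normal form:
  succ (succ zero)
the term's type:
  Nat
observation: the first redex contracted is an elimNat iota-redex; the normal form is reached in 5 normal-order steps.


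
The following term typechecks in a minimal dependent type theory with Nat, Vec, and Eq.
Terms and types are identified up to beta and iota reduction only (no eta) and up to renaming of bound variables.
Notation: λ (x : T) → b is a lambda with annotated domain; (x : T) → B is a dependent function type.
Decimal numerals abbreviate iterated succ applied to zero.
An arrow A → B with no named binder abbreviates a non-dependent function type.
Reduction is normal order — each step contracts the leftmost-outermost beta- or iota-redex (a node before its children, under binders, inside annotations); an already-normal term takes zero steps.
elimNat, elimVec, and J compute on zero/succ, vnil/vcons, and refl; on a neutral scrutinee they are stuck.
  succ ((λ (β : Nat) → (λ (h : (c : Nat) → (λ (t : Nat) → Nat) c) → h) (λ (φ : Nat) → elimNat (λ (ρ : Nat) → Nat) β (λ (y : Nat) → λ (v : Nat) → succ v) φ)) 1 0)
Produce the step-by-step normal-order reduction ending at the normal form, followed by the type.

normal-order reduction:
  succ ((λ (β : Nat) → (λ (h : (c : Nat) → (λ (t : Nat) → Nat) c) → h) (λ (φ : Nat) → elimNat (λ (ρ : Nat) → Nat) β (λ (y : Nat) → λ (v : Nat) → succ v) φ)) 1 0)
  ~> succ ((λ (β : (h : Nat) → (λ (c : Nat) → Nat) h) → β) (λ (t : Nat) → elimNat (λ (φ : Nat) → Nat) 1 (λ (ρ : Nat) → λ (y : Nat) → succ y) t) 0)
  ~> succ ((λ (β : Nat) → elimNat (λ (h : Nat) → Nat) 1 (λ (c : Nat) → λ (t : Nat) → succ t) β) 0)
  ~> succ (elimNat (λ (β : Nat) → Nat) 1 (λ (h : Nat) → λ (c : Nat) → succ c) 0)
  ~> 2
inferred type:
  Nat


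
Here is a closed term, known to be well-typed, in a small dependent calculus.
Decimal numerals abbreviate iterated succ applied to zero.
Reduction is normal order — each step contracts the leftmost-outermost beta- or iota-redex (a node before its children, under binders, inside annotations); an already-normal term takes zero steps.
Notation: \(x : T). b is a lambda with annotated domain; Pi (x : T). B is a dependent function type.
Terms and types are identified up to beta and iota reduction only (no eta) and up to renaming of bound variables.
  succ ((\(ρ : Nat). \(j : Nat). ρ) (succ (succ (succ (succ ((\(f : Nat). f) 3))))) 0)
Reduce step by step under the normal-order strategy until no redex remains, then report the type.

normal-order reduction:
  succ ((\(ρ : Nat). \(j : Nat). ρ) (succ (succ (succ (succ ((\(f : Nat). f) 3))))) 0)
  ~> succ ((\(ρ : Nat). succ (succ (succ (succ ((\(j : Nat). j) 3))))) 0)
  ~> succ (succ (succ (succ (succ ((\(ρ : Nat). ρ) 3)))))
  ~> 8
type:
  Nat


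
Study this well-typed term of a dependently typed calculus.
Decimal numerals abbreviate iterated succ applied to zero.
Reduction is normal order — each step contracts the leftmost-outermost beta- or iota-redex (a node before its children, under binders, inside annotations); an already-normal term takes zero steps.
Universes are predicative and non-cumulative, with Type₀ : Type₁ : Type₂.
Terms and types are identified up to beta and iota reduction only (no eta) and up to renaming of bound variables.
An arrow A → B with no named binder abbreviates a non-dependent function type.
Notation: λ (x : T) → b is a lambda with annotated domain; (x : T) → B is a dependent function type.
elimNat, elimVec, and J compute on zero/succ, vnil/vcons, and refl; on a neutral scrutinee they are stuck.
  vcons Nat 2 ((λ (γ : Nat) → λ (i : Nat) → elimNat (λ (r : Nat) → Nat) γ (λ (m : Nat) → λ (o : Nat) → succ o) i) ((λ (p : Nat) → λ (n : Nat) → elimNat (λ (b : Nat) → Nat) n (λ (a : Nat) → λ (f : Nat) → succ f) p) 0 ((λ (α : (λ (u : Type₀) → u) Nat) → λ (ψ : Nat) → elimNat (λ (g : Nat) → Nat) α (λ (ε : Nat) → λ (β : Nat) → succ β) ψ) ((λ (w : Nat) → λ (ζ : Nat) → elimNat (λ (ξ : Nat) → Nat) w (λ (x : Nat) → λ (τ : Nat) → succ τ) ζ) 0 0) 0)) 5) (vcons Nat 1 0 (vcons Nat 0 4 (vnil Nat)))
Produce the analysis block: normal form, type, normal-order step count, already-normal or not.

resulting normal form:
  vcons Nat 2 5 (vcons Nat 1 0 (vcons Nat 0 4 (vnil Nat)))
type:
  Vec Nat 3
steps to reach normal form (normal order): 27
term was already normal: no
first contracted redex: a beta-redex


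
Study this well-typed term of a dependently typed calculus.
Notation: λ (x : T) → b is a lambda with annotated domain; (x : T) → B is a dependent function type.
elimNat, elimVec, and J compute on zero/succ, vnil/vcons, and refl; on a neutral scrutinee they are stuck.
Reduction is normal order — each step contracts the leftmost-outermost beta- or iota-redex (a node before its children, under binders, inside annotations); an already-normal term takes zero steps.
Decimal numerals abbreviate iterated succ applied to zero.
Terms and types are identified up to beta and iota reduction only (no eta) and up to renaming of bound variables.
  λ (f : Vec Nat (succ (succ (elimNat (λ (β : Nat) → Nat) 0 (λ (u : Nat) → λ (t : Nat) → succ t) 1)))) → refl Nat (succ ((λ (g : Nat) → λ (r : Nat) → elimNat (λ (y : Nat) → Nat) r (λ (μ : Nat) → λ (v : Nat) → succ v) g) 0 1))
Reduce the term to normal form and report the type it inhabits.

resulting normal form:
  λ (f : Vec Nat 3) → refl Nat 2
type:
  (f : Vec Nat 3) → Eq Nat 2 2


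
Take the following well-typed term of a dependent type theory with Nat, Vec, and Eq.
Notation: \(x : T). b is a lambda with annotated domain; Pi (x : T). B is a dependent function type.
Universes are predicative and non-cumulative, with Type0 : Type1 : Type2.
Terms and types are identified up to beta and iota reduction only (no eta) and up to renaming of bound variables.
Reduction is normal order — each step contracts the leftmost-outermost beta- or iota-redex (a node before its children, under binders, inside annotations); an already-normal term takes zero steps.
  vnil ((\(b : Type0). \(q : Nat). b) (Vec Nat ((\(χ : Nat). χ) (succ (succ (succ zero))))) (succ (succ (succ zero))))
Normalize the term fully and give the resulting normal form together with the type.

reduced normal form:
  vnil (Vec Nat (succ (succ (succ zero))))
the term's type:
  Vec (Vec Nat (succ (succ (succ zero)))) zero


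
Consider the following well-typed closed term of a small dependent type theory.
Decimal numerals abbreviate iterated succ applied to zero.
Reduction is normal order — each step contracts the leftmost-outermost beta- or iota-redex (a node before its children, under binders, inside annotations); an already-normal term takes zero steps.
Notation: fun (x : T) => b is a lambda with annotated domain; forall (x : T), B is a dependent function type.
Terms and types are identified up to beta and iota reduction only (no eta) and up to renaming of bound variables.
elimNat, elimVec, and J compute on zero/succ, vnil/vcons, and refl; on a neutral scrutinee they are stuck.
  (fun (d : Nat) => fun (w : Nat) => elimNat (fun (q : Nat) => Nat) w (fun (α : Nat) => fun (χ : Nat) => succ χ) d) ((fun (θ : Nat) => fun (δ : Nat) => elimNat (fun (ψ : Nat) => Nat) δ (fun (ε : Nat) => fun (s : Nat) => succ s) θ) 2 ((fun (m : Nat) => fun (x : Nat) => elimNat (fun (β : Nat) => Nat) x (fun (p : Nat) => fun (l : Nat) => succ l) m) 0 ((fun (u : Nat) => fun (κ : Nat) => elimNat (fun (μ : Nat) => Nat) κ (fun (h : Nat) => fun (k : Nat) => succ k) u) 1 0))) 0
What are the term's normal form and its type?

reduced normal form:
  3
the term's type:
  Nat
observation: reduction starts at a beta-redex, and 30 normal-order steps reach the normal form.


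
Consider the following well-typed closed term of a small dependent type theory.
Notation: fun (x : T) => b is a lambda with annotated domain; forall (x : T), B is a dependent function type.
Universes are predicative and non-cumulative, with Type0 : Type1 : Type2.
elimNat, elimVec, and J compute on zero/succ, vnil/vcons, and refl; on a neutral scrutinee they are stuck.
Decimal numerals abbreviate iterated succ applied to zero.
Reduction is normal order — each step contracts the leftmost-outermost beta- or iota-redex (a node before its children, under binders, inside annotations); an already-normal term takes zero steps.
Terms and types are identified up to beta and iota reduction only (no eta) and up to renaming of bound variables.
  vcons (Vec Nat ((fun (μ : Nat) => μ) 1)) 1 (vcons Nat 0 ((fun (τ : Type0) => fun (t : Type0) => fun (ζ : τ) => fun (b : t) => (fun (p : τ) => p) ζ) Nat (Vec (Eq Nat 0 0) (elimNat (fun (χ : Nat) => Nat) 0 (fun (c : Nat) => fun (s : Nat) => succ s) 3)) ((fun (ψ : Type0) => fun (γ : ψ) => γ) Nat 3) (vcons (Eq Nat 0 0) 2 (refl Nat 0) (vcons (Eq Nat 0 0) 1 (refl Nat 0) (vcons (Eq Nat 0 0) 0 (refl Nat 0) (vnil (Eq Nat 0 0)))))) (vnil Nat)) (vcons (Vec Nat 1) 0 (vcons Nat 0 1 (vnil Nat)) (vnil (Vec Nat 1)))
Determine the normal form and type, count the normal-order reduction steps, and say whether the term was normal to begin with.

resulting normal form:
  vcons (Vec Nat 1) 1 (vcons Nat 0 3 (vnil Nat)) (vcons (Vec Nat 1) 0 (vcons Nat 0 1 (vnil Nat)) (vnil (Vec Nat 1)))
type:
  Vec (Vec Nat 1) 2
steps to reach normal form (normal order): 8
started in normal form: no
first contracted redex: a beta-redex


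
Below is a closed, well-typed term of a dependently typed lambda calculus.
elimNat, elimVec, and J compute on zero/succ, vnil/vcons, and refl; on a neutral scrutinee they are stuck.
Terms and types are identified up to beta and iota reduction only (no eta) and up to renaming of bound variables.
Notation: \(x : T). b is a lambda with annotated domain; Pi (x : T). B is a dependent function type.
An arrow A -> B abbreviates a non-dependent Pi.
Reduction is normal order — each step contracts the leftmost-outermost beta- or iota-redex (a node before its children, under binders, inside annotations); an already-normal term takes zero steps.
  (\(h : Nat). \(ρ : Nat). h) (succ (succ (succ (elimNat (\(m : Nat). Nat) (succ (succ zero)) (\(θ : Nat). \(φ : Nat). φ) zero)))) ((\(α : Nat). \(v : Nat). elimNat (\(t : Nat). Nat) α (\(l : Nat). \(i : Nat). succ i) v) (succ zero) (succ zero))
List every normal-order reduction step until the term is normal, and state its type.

reduction (normal order):
  (\(h : Nat). \(ρ : Nat). h) (succ (succ (succ (elimNat (\(m : Nat). Nat) (succ (succ zero)) (\(θ : Nat). \(φ : Nat). φ) zero)))) ((\(α : Nat). \(v : Nat). elimNat (\(t : Nat). Nat) α (\(l : Nat). \(i : Nat). succ i) v) (succ zero) (succ zero))
  ~> (\(h : Nat). succ (succ (succ (elimNat (\(ρ : Nat). Nat) (succ (succ zero)) (\(m : Nat). \(θ : Nat). θ) zero)))) ((\(φ : Nat). \(α : Nat). elimNat (\(v : Nat). Nat) φ (\(t : Nat). \(l : Nat). succ l) α) (succ zero) (succ zero))
  ~> succ (succ (succ (elimNat (\(h : Nat). Nat) (succ (succ zero)) (\(ρ : Nat). \(m : Nat). m) zero)))
  ~> succ (succ (succ (succ (succ zero))))
inferred type:
  Nat


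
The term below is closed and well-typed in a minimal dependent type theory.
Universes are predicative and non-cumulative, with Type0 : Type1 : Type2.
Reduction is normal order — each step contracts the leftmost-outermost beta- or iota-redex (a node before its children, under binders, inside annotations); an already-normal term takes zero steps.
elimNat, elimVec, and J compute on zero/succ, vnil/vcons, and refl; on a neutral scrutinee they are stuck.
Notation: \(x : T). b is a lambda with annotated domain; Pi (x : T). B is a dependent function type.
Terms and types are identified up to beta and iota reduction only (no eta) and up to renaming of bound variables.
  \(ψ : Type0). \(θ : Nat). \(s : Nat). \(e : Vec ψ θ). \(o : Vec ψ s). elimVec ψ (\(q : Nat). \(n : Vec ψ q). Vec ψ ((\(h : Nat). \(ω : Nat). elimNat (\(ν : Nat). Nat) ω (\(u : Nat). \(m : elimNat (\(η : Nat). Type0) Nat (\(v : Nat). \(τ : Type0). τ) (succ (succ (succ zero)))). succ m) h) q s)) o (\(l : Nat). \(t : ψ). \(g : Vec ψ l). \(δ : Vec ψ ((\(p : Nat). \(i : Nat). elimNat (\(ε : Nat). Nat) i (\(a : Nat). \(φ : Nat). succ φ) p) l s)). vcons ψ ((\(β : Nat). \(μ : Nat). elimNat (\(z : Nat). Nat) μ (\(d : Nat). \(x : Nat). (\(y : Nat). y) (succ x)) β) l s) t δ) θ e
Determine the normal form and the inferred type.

reduced normal form:
  \(ψ : Type0). \(θ : Nat). \(s : Nat). \(e : Vec ψ θ). \(o : Vec ψ s). elimVec ψ (\(q : Nat). \(n : Vec ψ q). Vec ψ (elimNat (\(h : Nat). Nat) s (\(ω : Nat). \(ν : Nat). succ ν) q)) o (\(u : Nat). \(m : ψ). \(η : Vec ψ u). \(v : Vec ψ (elimNat (\(τ : Nat). Nat) s (\(l : Nat). \(t : Nat). succ t) u)). vcons ψ (elimNat (\(g : Nat). Nat) s (\(δ : Nat). \(p : Nat). succ p) u) m v) θ e
inferred type:
  Pi (ψ : Type0). Pi (θ : Nat). Pi (s : Nat). Pi (e : Vec ψ θ). Pi (o : Vec ψ s). Vec ψ (elimNat (\(q : Nat). Nat) s (\(n : Nat). \(h : Nat). succ h) θ)
observation: 17 normal-order steps normalize the term, beginning with a beta-redex.


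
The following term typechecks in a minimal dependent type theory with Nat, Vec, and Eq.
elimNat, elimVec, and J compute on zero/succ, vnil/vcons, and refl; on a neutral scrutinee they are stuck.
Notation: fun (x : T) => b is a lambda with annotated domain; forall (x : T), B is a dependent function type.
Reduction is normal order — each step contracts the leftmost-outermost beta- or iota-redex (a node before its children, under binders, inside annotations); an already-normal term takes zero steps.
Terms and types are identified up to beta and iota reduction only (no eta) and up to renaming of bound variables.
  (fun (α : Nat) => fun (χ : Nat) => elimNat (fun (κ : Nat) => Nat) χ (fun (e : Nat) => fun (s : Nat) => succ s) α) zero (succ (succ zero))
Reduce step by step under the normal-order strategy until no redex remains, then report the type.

normal-order reduction:
  (fun (α : Nat) => fun (χ : Nat) => elimNat (fun (κ : Nat) => Nat) χ (fun (e : Nat) => fun (s : Nat) => succ s) α) zero (succ (succ zero))
  ~> (fun (α : Nat) => elimNat (fun (χ : Nat) => Nat) α (fun (κ : Nat) => fun (e : Nat) => succ e) zero) (succ (succ zero))
  ~> elimNat (fun (α : Nat) => Nat) (succ (succ zero)) (fun (χ : Nat) => fun (κ : Nat) => succ κ) zero
  ~> succ (succ zero)
inferred type:
  Nat


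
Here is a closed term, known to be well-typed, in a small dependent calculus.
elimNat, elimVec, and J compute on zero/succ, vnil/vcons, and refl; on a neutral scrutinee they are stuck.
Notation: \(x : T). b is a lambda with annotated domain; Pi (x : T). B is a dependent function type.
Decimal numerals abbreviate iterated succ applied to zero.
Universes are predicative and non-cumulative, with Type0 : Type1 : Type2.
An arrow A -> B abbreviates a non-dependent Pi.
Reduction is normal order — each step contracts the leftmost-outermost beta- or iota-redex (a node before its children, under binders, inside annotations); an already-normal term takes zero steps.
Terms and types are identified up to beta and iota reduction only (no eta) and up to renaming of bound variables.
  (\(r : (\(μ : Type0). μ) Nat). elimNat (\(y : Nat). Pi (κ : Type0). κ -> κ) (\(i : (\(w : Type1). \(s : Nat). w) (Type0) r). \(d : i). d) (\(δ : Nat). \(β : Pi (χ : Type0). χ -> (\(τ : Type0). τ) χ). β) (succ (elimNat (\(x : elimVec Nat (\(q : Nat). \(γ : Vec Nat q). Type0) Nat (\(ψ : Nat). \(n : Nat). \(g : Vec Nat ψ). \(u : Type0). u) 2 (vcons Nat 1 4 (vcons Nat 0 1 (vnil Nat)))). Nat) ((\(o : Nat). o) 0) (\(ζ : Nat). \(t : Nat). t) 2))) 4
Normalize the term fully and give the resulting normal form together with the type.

normal form:
  \(r : Type0). \(μ : r). μ
type:
  Pi (r : Type0). r -> r


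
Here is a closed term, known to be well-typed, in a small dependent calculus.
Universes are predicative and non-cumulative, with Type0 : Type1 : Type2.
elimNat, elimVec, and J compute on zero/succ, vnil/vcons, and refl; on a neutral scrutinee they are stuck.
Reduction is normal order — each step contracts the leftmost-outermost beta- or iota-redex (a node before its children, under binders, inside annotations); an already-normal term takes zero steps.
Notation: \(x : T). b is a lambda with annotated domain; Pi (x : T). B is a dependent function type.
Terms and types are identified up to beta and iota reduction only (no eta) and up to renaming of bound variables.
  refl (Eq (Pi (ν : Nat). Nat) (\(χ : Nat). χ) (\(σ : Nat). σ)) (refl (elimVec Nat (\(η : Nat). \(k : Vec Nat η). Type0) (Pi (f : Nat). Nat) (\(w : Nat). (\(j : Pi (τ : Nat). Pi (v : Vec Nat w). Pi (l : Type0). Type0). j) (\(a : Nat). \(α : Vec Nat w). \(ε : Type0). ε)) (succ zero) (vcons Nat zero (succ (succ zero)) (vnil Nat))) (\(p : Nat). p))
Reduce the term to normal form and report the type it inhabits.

resulting normal form:
  refl (Eq (Pi (ν : Nat). Nat) (\(χ : Nat). χ) (\(σ : Nat). σ)) (refl (Pi (η : Nat). Nat) (\(k : Nat). k))
the term's type:
  Eq (Eq (Pi (ν : Nat). Nat) (\(χ : Nat). χ) (\(σ : Nat). σ)) (refl (Pi (η : Nat). Nat) (\(k : Nat). k)) (refl (Pi (f : Nat). Nat) (\(w : Nat). w))
observation: contracting an elimVec iota-redex first, the term normalizes in 7 steps.


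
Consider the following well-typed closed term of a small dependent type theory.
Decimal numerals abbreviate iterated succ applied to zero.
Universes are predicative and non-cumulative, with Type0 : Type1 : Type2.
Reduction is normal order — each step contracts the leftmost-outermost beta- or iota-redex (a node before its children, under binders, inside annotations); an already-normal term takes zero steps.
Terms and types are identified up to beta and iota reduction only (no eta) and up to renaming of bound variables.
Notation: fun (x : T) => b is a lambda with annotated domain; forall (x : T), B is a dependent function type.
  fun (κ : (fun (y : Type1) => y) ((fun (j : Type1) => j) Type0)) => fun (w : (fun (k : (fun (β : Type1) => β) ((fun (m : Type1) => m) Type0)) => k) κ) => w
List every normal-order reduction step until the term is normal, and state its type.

reduction (normal order):
  fun (κ : (fun (y : Type1) => y) ((fun (j : Type1) => j) Type0)) => fun (w : (fun (k : (fun (β : Type1) => β) ((fun (m : Type1) => m) Type0)) => k) κ) => w
  ~> fun (κ : (fun (y : Type1) => y) Type0) => fun (j : (fun (w : (fun (k : Type1) => k) ((fun (β : Type1) => β) Type0)) => w) κ) => j
  ~> fun (κ : Type0) => fun (y : (fun (j : (fun (w : Type1) => w) ((fun (k : Type1) => k) Type0)) => j) κ) => y
  ~> fun (κ : Type0) => fun (y : κ) => y
type:
  forall (κ : Type0), forall (y : κ), κ


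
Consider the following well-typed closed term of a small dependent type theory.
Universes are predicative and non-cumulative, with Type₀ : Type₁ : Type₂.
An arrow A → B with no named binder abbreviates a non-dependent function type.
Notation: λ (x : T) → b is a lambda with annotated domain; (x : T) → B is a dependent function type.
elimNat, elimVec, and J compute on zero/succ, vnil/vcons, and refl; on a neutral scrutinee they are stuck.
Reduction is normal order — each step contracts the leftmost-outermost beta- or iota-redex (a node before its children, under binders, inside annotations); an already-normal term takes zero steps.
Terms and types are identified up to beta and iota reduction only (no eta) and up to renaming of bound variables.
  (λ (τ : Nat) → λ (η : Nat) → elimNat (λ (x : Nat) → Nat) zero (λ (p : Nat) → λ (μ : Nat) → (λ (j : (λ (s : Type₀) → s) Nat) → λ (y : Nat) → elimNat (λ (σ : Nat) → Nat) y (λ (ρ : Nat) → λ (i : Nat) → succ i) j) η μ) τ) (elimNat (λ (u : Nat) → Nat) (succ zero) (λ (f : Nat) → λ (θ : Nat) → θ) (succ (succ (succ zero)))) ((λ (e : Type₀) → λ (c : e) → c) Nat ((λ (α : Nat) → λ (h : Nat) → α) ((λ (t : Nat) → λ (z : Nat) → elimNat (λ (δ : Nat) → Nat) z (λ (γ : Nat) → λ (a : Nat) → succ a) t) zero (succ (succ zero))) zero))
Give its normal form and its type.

normal form:
  succ (succ zero)
inferred type:
  Nat


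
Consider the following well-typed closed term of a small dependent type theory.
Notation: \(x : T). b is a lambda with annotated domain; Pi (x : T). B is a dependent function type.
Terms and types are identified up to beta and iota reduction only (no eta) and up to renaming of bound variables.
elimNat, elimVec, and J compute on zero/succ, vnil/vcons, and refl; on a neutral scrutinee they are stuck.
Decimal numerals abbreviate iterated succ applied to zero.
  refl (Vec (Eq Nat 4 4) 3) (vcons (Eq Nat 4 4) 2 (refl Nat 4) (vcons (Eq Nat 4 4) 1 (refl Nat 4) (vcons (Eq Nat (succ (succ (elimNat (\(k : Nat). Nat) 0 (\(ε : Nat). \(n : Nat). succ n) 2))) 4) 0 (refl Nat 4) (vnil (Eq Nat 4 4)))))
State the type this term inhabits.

type:
  Eq (Vec (Eq Nat 4 4) 3) (vcons (Eq Nat 4 4) 2 (refl Nat 4) (vcons (Eq Nat 4 4) 1 (refl Nat 4) (vcons (Eq Nat 4 4) 0 (refl Nat 4) (vnil (Eq Nat 4 4))))) (vcons (Eq Nat 4 4) 2 (refl Nat 4) (vcons (Eq Nat 4 4) 1 (refl Nat 4) (vcons (Eq Nat 4 4) 0 (refl Nat 4) (vnil (Eq Nat 4 4)))))


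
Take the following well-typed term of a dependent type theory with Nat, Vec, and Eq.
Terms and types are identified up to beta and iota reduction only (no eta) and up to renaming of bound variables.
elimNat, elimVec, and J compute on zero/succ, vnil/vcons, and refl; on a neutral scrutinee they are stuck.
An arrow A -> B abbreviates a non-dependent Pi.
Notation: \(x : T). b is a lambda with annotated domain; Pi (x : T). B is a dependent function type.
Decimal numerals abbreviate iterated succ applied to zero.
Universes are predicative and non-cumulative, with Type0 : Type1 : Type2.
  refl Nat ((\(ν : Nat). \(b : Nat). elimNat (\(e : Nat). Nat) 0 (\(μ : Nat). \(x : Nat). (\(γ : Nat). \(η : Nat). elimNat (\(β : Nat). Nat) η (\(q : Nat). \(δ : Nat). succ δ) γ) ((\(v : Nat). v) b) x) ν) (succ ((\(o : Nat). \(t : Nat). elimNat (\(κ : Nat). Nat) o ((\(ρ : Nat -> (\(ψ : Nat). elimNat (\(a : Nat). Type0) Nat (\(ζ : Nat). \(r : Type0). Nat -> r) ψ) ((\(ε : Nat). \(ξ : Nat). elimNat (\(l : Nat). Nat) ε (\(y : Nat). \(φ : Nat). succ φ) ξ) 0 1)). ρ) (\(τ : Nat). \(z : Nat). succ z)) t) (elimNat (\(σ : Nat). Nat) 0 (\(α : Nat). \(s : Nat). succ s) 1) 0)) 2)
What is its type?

the term's type:
  Eq Nat 4 4


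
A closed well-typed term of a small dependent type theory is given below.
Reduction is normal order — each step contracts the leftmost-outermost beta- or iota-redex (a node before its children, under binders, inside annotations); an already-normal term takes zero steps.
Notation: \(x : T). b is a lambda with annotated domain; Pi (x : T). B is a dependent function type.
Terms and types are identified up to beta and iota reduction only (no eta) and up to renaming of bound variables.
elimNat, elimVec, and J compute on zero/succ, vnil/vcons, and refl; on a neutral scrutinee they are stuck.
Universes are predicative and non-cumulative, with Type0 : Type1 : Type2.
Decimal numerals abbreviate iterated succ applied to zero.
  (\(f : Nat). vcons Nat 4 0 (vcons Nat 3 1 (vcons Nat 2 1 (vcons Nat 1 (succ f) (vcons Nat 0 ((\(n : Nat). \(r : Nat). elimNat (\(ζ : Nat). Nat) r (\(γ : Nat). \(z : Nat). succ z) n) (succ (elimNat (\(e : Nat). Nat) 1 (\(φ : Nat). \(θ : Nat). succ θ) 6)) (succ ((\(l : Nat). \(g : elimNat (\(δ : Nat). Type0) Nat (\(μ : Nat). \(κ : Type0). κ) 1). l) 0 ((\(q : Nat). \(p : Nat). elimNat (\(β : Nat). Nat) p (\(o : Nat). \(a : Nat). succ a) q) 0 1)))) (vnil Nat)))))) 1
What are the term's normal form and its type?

normal form:
  vcons Nat 4 0 (vcons Nat 3 1 (vcons Nat 2 1 (vcons Nat 1 2 (vcons Nat 0 9 (vnil Nat)))))
the term's type:
  Vec Nat 5
observation: the first redex contracted is a beta-redex; the normal form is reached in 49 normal-order steps.


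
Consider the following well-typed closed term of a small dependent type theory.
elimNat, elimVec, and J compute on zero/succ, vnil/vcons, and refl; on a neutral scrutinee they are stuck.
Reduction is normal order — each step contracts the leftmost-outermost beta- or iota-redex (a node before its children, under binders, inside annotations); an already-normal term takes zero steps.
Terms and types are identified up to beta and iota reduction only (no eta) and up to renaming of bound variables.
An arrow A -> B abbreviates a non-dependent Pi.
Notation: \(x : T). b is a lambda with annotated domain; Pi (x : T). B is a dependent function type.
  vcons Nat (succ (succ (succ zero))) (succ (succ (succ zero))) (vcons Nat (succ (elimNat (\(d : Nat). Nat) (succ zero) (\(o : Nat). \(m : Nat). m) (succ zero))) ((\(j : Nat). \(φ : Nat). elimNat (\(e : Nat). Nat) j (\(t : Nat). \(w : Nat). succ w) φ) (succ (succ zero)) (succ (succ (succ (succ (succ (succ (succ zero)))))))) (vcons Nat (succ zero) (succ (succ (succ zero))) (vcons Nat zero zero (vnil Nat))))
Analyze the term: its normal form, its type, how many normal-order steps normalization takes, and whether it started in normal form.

reduced normal form:
  vcons Nat (succ (succ (succ zero))) (succ (succ (succ zero))) (vcons Nat (succ (succ zero)) (succ (succ (succ (succ (succ (succ (succ (succ (succ zero))))))))) (vcons Nat (succ zero) (succ (succ (succ zero))) (vcons Nat zero zero (vnil Nat))))
type:
  Vec Nat (succ (succ (succ (succ zero))))
steps to reach normal form (normal order): 28
already normal: no
first contracted redex: an elimNat iota-redex


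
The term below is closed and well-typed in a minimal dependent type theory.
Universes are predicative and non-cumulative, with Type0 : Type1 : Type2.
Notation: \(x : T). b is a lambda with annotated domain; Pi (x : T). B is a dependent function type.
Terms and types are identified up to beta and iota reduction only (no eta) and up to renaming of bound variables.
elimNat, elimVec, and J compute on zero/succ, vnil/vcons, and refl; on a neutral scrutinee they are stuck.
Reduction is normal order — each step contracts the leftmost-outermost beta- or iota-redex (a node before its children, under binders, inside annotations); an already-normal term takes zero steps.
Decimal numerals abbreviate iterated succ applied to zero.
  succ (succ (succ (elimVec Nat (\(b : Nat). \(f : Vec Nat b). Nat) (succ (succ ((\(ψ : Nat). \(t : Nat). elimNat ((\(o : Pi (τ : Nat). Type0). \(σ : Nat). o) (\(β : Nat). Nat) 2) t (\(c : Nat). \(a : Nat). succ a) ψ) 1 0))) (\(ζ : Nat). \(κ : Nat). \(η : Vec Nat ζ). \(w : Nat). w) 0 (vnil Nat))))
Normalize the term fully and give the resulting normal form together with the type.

reduced normal form:
  6
the term's type:
  Nat
observation: reduction starts at an elimVec iota-redex, and 7 normal-order steps reach the normal form.
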